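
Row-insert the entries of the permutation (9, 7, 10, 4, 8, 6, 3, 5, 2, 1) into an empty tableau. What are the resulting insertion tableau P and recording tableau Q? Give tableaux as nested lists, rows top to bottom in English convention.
Insert each entry of the permutation into P by Schensted row insertion, recording in Q the position of each new cell.

Insert 9: appended to row 1. P = [[9]], Q = [[1]].
Insert 7: 7 bumps 9 from row 1; 9 starts row 2. P = [[7], [9]], Q = [[1], [2]].
Insert 10: appended to row 1. P = [[7, 10], [9]], Q = [[1, 3], [2]].
Insert 4: 4 bumps 7 from row 1; 7 bumps 9 from row 2; 9 starts row 3. P = [[4, 10], [7], [9]], Q = [[1, 3], [2], [4]].
Insert 8: 8 bumps 10 from row 1; 10 appends to row 2. P = [[4, 8], [7, 10], [9]], Q = [[1, 3], [2, 5], [4]].
Insert 6: 6 bumps 8 from row 1; 8 bumps 10 from row 2; 10 appends to row 3. P = [[4, 6], [7, 8], [9, 10]], Q = [[1, 3], [2, 5], [4, 6]].
Insert 3: 3 bumps 4 from row 1; 4 bumps 7 from row 2; 7 bumps 9 from row 3; 9 starts row 4. P = [[3, 6], [4, 8], [7, 10], [9]], Q = [[1, 3], [2, 5], [4, 6], [7]].
Insert 5: 5 bumps 6 from row 1; 6 bumps 8 from row 2; 8 bumps 10 from row 3; 10 appends to row 4. P = [[3, 5], [4, 6], [7, 8], [9, 10]], Q = [[1, 3], [2, 5], [4, 6], [7, 8]].
Insert 2: 2 bumps 3 from row 1; 3 bumps 4 from row 2; 4 bumps 7 from row 3; 7 bumps 9 from row 4; 9 starts row 5. P = [[2, 5], [3, 6], [4, 8], [7, 10], [9]], Q = [[1, 3], [2, 5], [4, 6], [7, 8], [9]].
Insert 1: 1 bumps 2 from row 1; 2 bumps 3 from row 2; 3 bumps 4 from row 3; 4 bumps 7 from row 4; 7 bumps 9 from row 5; 9 starts row 6. P = [[1, 5], [2, 6], [3, 8], [4, 10], [7], [9]], Q = [[1, 3], [2, 5], [4, 6], [7, 8], [9], [10]].

So P = [[1, 5], [2, 6], [3, 8], [4, 10], [7], [9]], Q = [[1, 3], [2, 5], [4, 6], [7, 8], [9], [10]].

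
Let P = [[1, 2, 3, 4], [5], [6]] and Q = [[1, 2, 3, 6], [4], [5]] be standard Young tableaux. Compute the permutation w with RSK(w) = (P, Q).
Reverse the RSK construction: for i from n down to 1, find the cell of Q containing i, remove the entry at that cell from P, and reverse-bump it up through P; the value ejected from row 1 is w(i).

Step i=6: Q has 6 at row 1, column 4; remove that cell from P, ejecting 4. So w(6) = 4. P is now [[1, 2, 3], [5], [6]].
Step i=5: Q has 5 at row 3, column 1; remove 6 from row 3 of P and reverse-bump: 6 enters row 2 and ejects 5; 5 enters row 1 and ejects 3. So w(5) = 3. P is now [[1, 2, 5], [6]].
Step i=4: Q has 4 at row 2, column 1; remove 6 from row 2 of P and reverse-bump: 6 enters row 1 and ejects 5. So w(4) = 5. P is now [[1, 2, 6]].
Step i=3: Q has 3 at row 1, column 3; remove that cell from P, ejecting 6. So w(3) = 6. P is now [[1, 2]].
Step i=2: Q has 2 at row 1, column 2; remove that cell from P, ejecting 2. So w(2) = 2. P is now [[1]].
Step i=1: Q has 1 at row 1, column 1; remove that cell from P, ejecting 1. So w(1) = 1. P is now [].

So w = 1 2 6 5 3 4.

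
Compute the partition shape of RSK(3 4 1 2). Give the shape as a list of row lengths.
[2, 2]

Row-insert each entry into an empty tableau.

After inserting 3: P = [[3]].
After inserting 4: P = [[3, 4]].
After inserting 1: P = [[1, 4], [3]].
After inserting 2: P = [[1, 2], [3, 4]].

The final insertion tableau P = [[1, 2], [3, 4]] has shape [2, 2].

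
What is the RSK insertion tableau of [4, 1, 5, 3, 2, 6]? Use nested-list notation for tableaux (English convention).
P = [[1, 2, 6], [3, 5], [4]]

Insert 4: appended to row 1. P = [[4]].
Insert 1: 1 bumps 4 from row 1; 4 starts row 2. P = [[1], [4]].
Insert 5: appended to row 1. P = [[1, 5], [4]].
Insert 3: 3 bumps 5 from row 1; 5 appends to row 2. P = [[1, 3], [4, 5]].
Insert 2: 2 bumps 3 from row 1; 3 bumps 4 from row 2; 4 starts row 3. P = [[1, 2], [3, 5], [4]].
Insert 6: appended to row 1. P = [[1, 2, 6], [3, 5], [4]].

So P = [[1, 2, 6], [3, 5], [4]].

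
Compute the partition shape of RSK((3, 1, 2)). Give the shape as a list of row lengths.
[2, 1]

Row-insert each entry into an empty tableau.

After inserting 3: P = [[3]].
After inserting 1: P = [[1], [3]].
After inserting 2: P = [[1, 2], [3]].

The final insertion tableau P = [[1, 2], [3]] has shape [2, 1].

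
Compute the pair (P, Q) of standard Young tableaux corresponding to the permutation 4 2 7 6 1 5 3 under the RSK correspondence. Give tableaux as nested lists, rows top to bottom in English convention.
Insert each entry of the permutation into P by Schensted row insertion, recording in Q the position of each new cell.

Insert 4: appended to row 1. P = [[4]].
Insert 2: 2 bumps 4 from row 1; 4 starts row 2. P = [[2], [4]].
Insert 7: appended to row 1. P = [[2, 7], [4]].
Insert 6: 6 bumps 7 from row 1; 7 appends to row 2. P = [[2, 6], [4, 7]].
Insert 1: 1 bumps 2 from row 1; 2 bumps 4 from row 2; 4 starts row 3. P = [[1, 6], [2, 7], [4]].
Insert 5: 5 bumps 6 from row 1; 6 bumps 7 from row 2; 7 appends to row 3. P = [[1, 5], [2, 6], [4, 7]].
Insert 3: 3 bumps 5 from row 1; 5 bumps 6 from row 2; 6 bumps 7 from row 3; 7 starts row 4. P = [[1, 3], [2, 5], [4, 6], [7]].

So P = [[1, 3], [2, 5], [4, 6], [7]], Q = [[1, 3], [2, 4], [5, 6], [7]].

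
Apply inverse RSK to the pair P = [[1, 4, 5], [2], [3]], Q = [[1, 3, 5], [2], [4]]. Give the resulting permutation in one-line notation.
3 2 4 1 5

Reverse the RSK construction: for i from n down to 1, find the cell of Q containing i, remove the entry at that cell from P, and reverse-bump it up through P; the value ejected from row 1 is w(i).

Step i=5: Q has 5 at row 1, column 3; remove that cell from P, ejecting 5. So w(5) = 5. P is now [[1, 4], [2], [3]].
Step i=4: Q has 4 at row 3, column 1; remove 3 from row 3 of P and reverse-bump: 3 enters row 2 and ejects 2; 2 enters row 1 and ejects 1. So w(4) = 1. P is now [[2, 4], [3]].
Step i=3: Q has 3 at row 1, column 2; remove that cell from P, ejecting 4. So w(3) = 4. P is now [[2], [3]].
Step i=2: Q has 2 at row 2, column 1; remove 3 from row 2 of P and reverse-bump: 3 enters row 1 and ejects 2. So w(2) = 2. P is now [[3]].
Step i=1: Q has 1 at row 1, column 1; remove that cell from P, ejecting 3. So w(1) = 3. P is now [].

So w = 3 2 4 1 5.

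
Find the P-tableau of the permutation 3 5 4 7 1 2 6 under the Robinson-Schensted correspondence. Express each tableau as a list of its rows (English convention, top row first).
Insert 3: appended to row 1. P = [[3]].
Insert 5: appended to row 1. P = [[3, 5]].
Insert 4: 4 bumps 5 from row 1; 5 starts row 2. P = [[3, 4], [5]].
Insert 7: appended to row 1. P = [[3, 4, 7], [5]].
Insert 1: 1 bumps 3 from row 1; 3 bumps 5 from row 2; 5 starts row 3. P = [[1, 4, 7], [3], [5]].
Insert 2: 2 bumps 4 from row 1; 4 appends to row 2. P = [[1, 2, 7], [3, 4], [5]].
Insert 6: 6 bumps 7 from row 1; 7 appends to row 2. P = [[1, 2, 6], [3, 4, 7], [5]].

So P = [[1, 2, 6], [3, 4, 7], [5]].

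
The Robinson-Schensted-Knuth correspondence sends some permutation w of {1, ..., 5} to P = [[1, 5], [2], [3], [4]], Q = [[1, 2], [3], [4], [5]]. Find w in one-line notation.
Reverse the RSK construction: for i from n down to 1, find the cell of Q containing i, remove the entry at that cell from P, and reverse-bump it up through P; the value ejected from row 1 is w(i).

Step i=5: Q has 5 at row 4, column 1; remove 4 from row 4 of P and reverse-bump: 4 enters row 3 and ejects 3; 3 enters row 2 and ejects 2; 2 enters row 1 and ejects 1. So w(5) = 1. P is now [[2, 5], [3], [4]].
Step i=4: Q has 4 at row 3, column 1; remove 4 from row 3 of P and reverse-bump: 4 enters row 2 and ejects 3; 3 enters row 1 and ejects 2. So w(4) = 2. P is now [[3, 5], [4]].
Step i=3: Q has 3 at row 2, column 1; remove 4 from row 2 of P and reverse-bump: 4 enters row 1 and ejects 3. So w(3) = 3. P is now [[4, 5]].
Step i=2: Q has 2 at row 1, column 2; remove that cell from P, ejecting 5. So w(2) = 5. P is now [[4]].
Step i=1: Q has 1 at row 1, column 1; remove that cell from P, ejecting 4. So w(1) = 4. P is now [].

So w = 4 5 3 2 1.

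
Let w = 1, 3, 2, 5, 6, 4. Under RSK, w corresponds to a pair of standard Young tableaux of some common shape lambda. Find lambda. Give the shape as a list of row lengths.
[4, 2]

Row-insert each entry into an empty tableau.

After inserting 1: P = [[1]].
After inserting 3: P = [[1, 3]].
After inserting 2: P = [[1, 2], [3]].
After inserting 5: P = [[1, 2, 5], [3]].
After inserting 6: P = [[1, 2, 5, 6], [3]].
After inserting 4: P = [[1, 2, 4, 6], [3, 5]].

The final insertion tableau P = [[1, 2, 4, 6], [3, 5]] has shape [4, 2].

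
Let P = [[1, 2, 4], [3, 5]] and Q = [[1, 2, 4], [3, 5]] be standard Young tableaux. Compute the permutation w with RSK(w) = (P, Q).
Reverse the RSK construction: for i from n down to 1, find the cell of Q containing i, remove the entry at that cell from P, and reverse-bump it up through P; the value ejected from row 1 is w(i).

Step i=5: Q has 5 at row 2, column 2; remove 5 from row 2 of P and reverse-bump: 5 enters row 1 and ejects 4. So w(5) = 4. P is now [[1, 2, 5], [3]].
Step i=4: Q has 4 at row 1, column 3; remove that cell from P, ejecting 5. So w(4) = 5. P is now [[1, 2], [3]].
Step i=3: Q has 3 at row 2, column 1; remove 3 from row 2 of P and reverse-bump: 3 enters row 1 and ejects 2. So w(3) = 2. P is now [[1, 3]].
Step i=2: Q has 2 at row 1, column 2; remove that cell from P, ejecting 3. So w(2) = 3. P is now [[1]].
Step i=1: Q has 1 at row 1, column 1; remove that cell from P, ejecting 1. So w(1) = 1. P is now [].

So w = 1 3 2 5 4.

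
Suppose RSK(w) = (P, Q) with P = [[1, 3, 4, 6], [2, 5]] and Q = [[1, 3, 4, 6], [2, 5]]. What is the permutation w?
2 1 3 5 4 6

Reverse the RSK construction: for i from n down to 1, find the cell of Q containing i, remove the entry at that cell from P, and reverse-bump it up through P; the value ejected from row 1 is w(i).

Step i=6: Q has 6 at row 1, column 4; remove that cell from P, ejecting 6. So w(6) = 6. P is now [[1, 3, 4], [2, 5]].
Step i=5: Q has 5 at row 2, column 2; remove 5 from row 2 of P and reverse-bump: 5 enters row 1 and ejects 4. So w(5) = 4. P is now [[1, 3, 5], [2]].
Step i=4: Q has 4 at row 1, column 3; remove that cell from P, ejecting 5. So w(4) = 5. P is now [[1, 3], [2]].
Step i=3: Q has 3 at row 1, column 2; remove that cell from P, ejecting 3. So w(3) = 3. P is now [[1], [2]].
Step i=2: Q has 2 at row 2, column 1; remove 2 from row 2 of P and reverse-bump: 2 enters row 1 and ejects 1. So w(2) = 1. P is now [[2]].
Step i=1: Q has 1 at row 1, column 1; remove that cell from P, ejecting 2. So w(1) = 2. P is now [].

So w = 2 1 3 5 4 6.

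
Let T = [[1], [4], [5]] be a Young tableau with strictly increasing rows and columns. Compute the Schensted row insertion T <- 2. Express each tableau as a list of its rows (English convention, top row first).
[[1, 2], [4], [5]]

2 is larger than every entry of row 1, so it is appended to row 1. The new tableau is [[1, 2], [4], [5]].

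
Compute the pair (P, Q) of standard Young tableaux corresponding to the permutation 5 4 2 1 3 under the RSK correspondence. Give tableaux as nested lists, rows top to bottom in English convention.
P = [[1, 3], [2], [4], [5]], Q = [[1, 5], [2], [3], [4]]

Insert each entry of the permutation into P by Schensted row insertion, recording in Q the position of each new cell.

Insert 5: appended to row 1. P = [[5]].
Insert 4: 4 bumps 5 from row 1; 5 starts row 2. P = [[4], [5]].
Insert 2: 2 bumps 4 from row 1; 4 bumps 5 from row 2; 5 starts row 3. P = [[2], [4], [5]].
Insert 1: 1 bumps 2 from row 1; 2 bumps 4 from row 2; 4 bumps 5 from row 3; 5 starts row 4. P = [[1], [2], [4], [5]].
Insert 3: appended to row 1. P = [[1, 3], [2], [4], [5]].

So P = [[1, 3], [2], [4], [5]], Q = [[1, 5], [2], [3], [4]].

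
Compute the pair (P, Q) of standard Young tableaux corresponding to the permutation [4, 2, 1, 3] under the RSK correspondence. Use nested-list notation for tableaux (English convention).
P = [[1, 3], [2], [4]], Q = [[1, 4], [2], [3]]

Insert each entry of the permutation into P by Schensted row insertion, recording in Q the position of each new cell.

Insert 4: appended to row 1. P = [[4]], Q = [[1]].
Insert 2: 2 bumps 4 from row 1; 4 starts row 2. P = [[2], [4]], Q = [[1], [2]].
Insert 1: 1 bumps 2 from row 1; 2 bumps 4 from row 2; 4 starts row 3. P = [[1], [2], [4]], Q = [[1], [2], [3]].
Insert 3: appended to row 1. P = [[1, 3], [2], [4]], Q = [[1, 4], [2], [3]].

So P = [[1, 3], [2], [4]], Q = [[1, 4], [2], [3]].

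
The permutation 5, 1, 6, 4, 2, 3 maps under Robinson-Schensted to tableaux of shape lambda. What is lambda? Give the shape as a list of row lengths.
Row-insert each entry into an empty tableau.

After inserting 5: P = [[5]].
After inserting 1: P = [[1], [5]].
After inserting 6: P = [[1, 6], [5]].
After inserting 4: P = [[1, 4], [5, 6]].
After inserting 2: P = [[1, 2], [4, 6], [5]].
After inserting 3: P = [[1, 2, 3], [4, 6], [5]].

The final insertion tableau P = [[1, 2, 3], [4, 6], [5]] has shape [3, 2, 1].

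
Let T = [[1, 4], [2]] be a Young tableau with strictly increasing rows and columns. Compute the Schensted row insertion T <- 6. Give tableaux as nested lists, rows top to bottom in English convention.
[[1, 4, 6], [2]]

6 is larger than every entry of row 1, so it is appended to row 1. The new tableau is [[1, 4, 6], [2]].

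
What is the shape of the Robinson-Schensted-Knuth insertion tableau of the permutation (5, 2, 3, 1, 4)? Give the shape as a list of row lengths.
[3, 1, 1]

Row-insert each entry into an empty tableau.

After inserting 5: P = [[5]].
After inserting 2: P = [[2], [5]].
After inserting 3: P = [[2, 3], [5]].
After inserting 1: P = [[1, 3], [2], [5]].
After inserting 4: P = [[1, 3, 4], [2], [5]].

The final insertion tableau P = [[1, 3, 4], [2], [5]] has shape [3, 1, 1].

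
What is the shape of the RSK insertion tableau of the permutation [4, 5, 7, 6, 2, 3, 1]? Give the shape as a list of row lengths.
Row-insert each entry into an empty tableau.

After inserting 4: P = [[4]].
After inserting 5: P = [[4, 5]].
After inserting 7: P = [[4, 5, 7]].
After inserting 6: P = [[4, 5, 6], [7]].
After inserting 2: P = [[2, 5, 6], [4], [7]].
After inserting 3: P = [[2, 3, 6], [4, 5], [7]].
After inserting 1: P = [[1, 3, 6], [2, 5], [4], [7]].

The final insertion tableau P = [[1, 3, 6], [2, 5], [4], [7]] has shape [3, 2, 1, 1].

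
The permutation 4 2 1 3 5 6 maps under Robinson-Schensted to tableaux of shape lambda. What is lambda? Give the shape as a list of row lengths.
[4, 1, 1]

Row-insert each entry into an empty tableau.

After inserting 4: P = [[4]].
After inserting 2: P = [[2], [4]].
After inserting 1: P = [[1], [2], [4]].
After inserting 3: P = [[1, 3], [2], [4]].
After inserting 5: P = [[1, 3, 5], [2], [4]].
After inserting 6: P = [[1, 3, 5, 6], [2], [4]].

The final insertion tableau P = [[1, 3, 5, 6], [2], [4]] has shape [4, 1, 1].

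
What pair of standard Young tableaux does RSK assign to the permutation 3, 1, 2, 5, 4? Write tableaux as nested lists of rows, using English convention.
Insert each entry of the permutation into P by Schensted row insertion, recording in Q the position of each new cell.

After inserting 3: P = [[3]].
After inserting 1: P = [[1], [3]].
After inserting 2: P = [[1, 2], [3]].
After inserting 5: P = [[1, 2, 5], [3]].
After inserting 4: P = [[1, 2, 4], [3, 5]].

So P = [[1, 2, 4], [3, 5]], Q = [[1, 3, 4], [2, 5]].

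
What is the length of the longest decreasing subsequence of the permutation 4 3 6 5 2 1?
4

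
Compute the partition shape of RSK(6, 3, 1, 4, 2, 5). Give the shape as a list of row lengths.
[3, 2, 1]

Row-insert each entry into an empty tableau.

After inserting 6: P = [[6]].
After inserting 3: P = [[3], [6]].
After inserting 1: P = [[1], [3], [6]].
After inserting 4: P = [[1, 4], [3], [6]].
After inserting 2: P = [[1, 2], [3, 4], [6]].
After inserting 5: P = [[1, 2, 5], [3, 4], [6]].

The final insertion tableau P = [[1, 2, 5], [3, 4], [6]] has shape [3, 2, 1].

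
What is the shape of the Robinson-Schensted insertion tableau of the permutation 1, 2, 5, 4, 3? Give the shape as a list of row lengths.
Row-insert each entry into an empty tableau.

After inserting 1: P = [[1]].
After inserting 2: P = [[1, 2]].
After inserting 5: P = [[1, 2, 5]].
After inserting 4: P = [[1, 2, 4], [5]].
After inserting 3: P = [[1, 2, 3], [4], [5]].

The final insertion tableau P = [[1, 2, 3], [4], [5]] has shape [3, 1, 1].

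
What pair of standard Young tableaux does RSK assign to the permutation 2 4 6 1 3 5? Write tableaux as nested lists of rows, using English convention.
Insert each entry of the permutation into P by Schensted row insertion, recording in Q the position of each new cell.

Insert 2: appended to row 1. P = [[2]].
Insert 4: appended to row 1. P = [[2, 4]].
Insert 6: appended to row 1. P = [[2, 4, 6]].
Insert 1: 1 bumps 2 from row 1; 2 starts row 2. P = [[1, 4, 6], [2]].
Insert 3: 3 bumps 4 from row 1; 4 appends to row 2. P = [[1, 3, 6], [2, 4]].
Insert 5: 5 bumps 6 from row 1; 6 appends to row 2. P = [[1, 3, 5], [2, 4, 6]].

So P = [[1, 3, 5], [2, 4, 6]], Q = [[1, 2, 3], [4, 5, 6]].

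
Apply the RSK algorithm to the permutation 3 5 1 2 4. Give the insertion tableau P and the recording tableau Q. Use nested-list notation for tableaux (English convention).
Insert each entry of the permutation into P by Schensted row insertion, recording in Q the position of each new cell.

Insert 3: appended to row 1. P = [[3]], Q = [[1]].
Insert 5: appended to row 1. P = [[3, 5]], Q = [[1, 2]].
Insert 1: 1 bumps 3 from row 1; 3 starts row 2. P = [[1, 5], [3]], Q = [[1, 2], [3]].
Insert 2: 2 bumps 5 from row 1; 5 appends to row 2. P = [[1, 2], [3, 5]], Q = [[1, 2], [3, 4]].
Insert 4: appended to row 1. P = [[1, 2, 4], [3, 5]], Q = [[1, 2, 5], [3, 4]].

So P = [[1, 2, 4], [3, 5]], Q = [[1, 2, 5], [3, 4]].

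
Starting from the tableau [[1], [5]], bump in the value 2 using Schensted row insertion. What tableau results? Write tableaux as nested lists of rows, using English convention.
2 is larger than every entry of row 1, so it is appended to row 1. The new tableau is [[1, 2], [5]].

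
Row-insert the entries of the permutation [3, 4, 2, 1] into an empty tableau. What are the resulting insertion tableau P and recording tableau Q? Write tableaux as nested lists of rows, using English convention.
Insert each entry of the permutation into P by Schensted row insertion, recording in Q the position of each new cell.

After inserting 3: P = [[3]].
After inserting 4: P = [[3, 4]].
After inserting 2: P = [[2, 4], [3]].
After inserting 1: P = [[1, 4], [2], [3]].

So P = [[1, 4], [2], [3]], Q = [[1, 2], [3], [4]].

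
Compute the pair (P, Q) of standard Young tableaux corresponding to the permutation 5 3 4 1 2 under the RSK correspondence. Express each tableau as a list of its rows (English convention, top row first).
Insert each entry of the permutation into P by Schensted row insertion, recording in Q the position of each new cell.

Insert 5: appended to row 1. P = [[5]].
Insert 3: 3 bumps 5 from row 1; 5 starts row 2. P = [[3], [5]].
Insert 4: appended to row 1. P = [[3, 4], [5]].
Insert 1: 1 bumps 3 from row 1; 3 bumps 5 from row 2; 5 starts row 3. P = [[1, 4], [3], [5]].
Insert 2: 2 bumps 4 from row 1; 4 appends to row 2. P = [[1, 2], [3, 4], [5]].

So P = [[1, 2], [3, 4], [5]], Q = [[1, 3], [2, 5], [4]].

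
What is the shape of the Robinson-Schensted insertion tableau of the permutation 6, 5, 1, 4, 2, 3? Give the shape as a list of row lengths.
Row-insert each entry into an empty tableau.

After inserting 6: P = [[6]].
After inserting 5: P = [[5], [6]].
After inserting 1: P = [[1], [5], [6]].
After inserting 4: P = [[1, 4], [5], [6]].
After inserting 2: P = [[1, 2], [4], [5], [6]].
After inserting 3: P = [[1, 2, 3], [4], [5], [6]].

The final insertion tableau P = [[1, 2, 3], [4], [5], [6]] has shape [3, 1, 1, 1].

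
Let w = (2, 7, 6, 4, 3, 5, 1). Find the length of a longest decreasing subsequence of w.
5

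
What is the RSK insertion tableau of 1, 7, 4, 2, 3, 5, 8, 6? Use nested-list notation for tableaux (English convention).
P = [[1, 2, 3, 5, 6], [4, 8], [7]]

Insert 1: appended to row 1. P = [[1]].
Insert 7: appended to row 1. P = [[1, 7]].
Insert 4: 4 bumps 7 from row 1; 7 starts row 2. P = [[1, 4], [7]].
Insert 2: 2 bumps 4 from row 1; 4 bumps 7 from row 2; 7 starts row 3. P = [[1, 2], [4], [7]].
Insert 3: appended to row 1. P = [[1, 2, 3], [4], [7]].
Insert 5: appended to row 1. P = [[1, 2, 3, 5], [4], [7]].
Insert 8: appended to row 1. P = [[1, 2, 3, 5, 8], [4], [7]].
Insert 6: 6 bumps 8 from row 1; 8 appends to row 2. P = [[1, 2, 3, 5, 6], [4, 8], [7]].

So P = [[1, 2, 3, 5, 6], [4, 8], [7]].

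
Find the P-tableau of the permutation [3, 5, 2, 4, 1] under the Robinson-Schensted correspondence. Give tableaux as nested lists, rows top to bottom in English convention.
P = [[1, 4], [2, 5], [3]]

After inserting 3: P = [[3]].
After inserting 5: P = [[3, 5]].
After inserting 2: P = [[2, 5], [3]].
After inserting 4: P = [[2, 4], [3, 5]].
After inserting 1: P = [[1, 4], [2, 5], [3]].

So P = [[1, 4], [2, 5], [3]].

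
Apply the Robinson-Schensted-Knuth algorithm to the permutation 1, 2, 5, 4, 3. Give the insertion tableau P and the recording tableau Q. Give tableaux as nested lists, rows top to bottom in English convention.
Insert each entry of the permutation into P by Schensted row insertion, recording in Q the position of each new cell.

Insert 1: appended to row 1. P = [[1]], Q = [[1]].
Insert 2: appended to row 1. P = [[1, 2]], Q = [[1, 2]].
Insert 5: appended to row 1. P = [[1, 2, 5]], Q = [[1, 2, 3]].
Insert 4: 4 bumps 5 from row 1; 5 starts row 2. P = [[1, 2, 4], [5]], Q = [[1, 2, 3], [4]].
Insert 3: 3 bumps 4 from row 1; 4 bumps 5 from row 2; 5 starts row 3. P = [[1, 2, 3], [4], [5]], Q = [[1, 2, 3], [4], [5]].

So P = [[1, 2, 3], [4], [5]], Q = [[1, 2, 3], [4], [5]].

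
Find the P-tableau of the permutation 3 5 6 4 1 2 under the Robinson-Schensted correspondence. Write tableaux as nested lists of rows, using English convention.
P = [[1, 2, 6], [3, 4], [5]]

Insert 3: appended to row 1. P = [[3]].
Insert 5: appended to row 1. P = [[3, 5]].
Insert 6: appended to row 1. P = [[3, 5, 6]].
Insert 4: 4 bumps 5 from row 1; 5 starts row 2. P = [[3, 4, 6], [5]].
Insert 1: 1 bumps 3 from row 1; 3 bumps 5 from row 2; 5 starts row 3. P = [[1, 4, 6], [3], [5]].
Insert 2: 2 bumps 4 from row 1; 4 appends to row 2. P = [[1, 2, 6], [3, 4], [5]].

So P = [[1, 2, 6], [3, 4], [5]].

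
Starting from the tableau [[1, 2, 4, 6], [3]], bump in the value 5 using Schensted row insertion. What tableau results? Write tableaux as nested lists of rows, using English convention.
In row 1, 5 replaces 6 (the leftmost entry greater than 5); 6 is bumped to row 2. 6 is appended to row 2. The new tableau is [[1, 2, 4, 5], [3, 6]].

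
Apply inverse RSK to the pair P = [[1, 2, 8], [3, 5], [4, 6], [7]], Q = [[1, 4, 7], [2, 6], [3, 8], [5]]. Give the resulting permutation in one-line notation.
7 4 3 6 1 5 8 2

Reverse the RSK construction: for i from n down to 1, find the cell of Q containing i, remove the entry at that cell from P, and reverse-bump it up through P; the value ejected from row 1 is w(i).

Step i=8: Q has 8 at row 3, column 2; remove 6 from row 3 of P and reverse-bump: 6 enters row 2 and ejects 5; 5 enters row 1 and ejects 2. So w(8) = 2. P is now [[1, 5, 8], [3, 6], [4], [7]].
Step i=7: Q has 7 at row 1, column 3; remove that cell from P, ejecting 8. So w(7) = 8. P is now [[1, 5], [3, 6], [4], [7]].
Step i=6: Q has 6 at row 2, column 2; remove 6 from row 2 of P and reverse-bump: 6 enters row 1 and ejects 5. So w(6) = 5. P is now [[1, 6], [3], [4], [7]].
Step i=5: Q has 5 at row 4, column 1; remove 7 from row 4 of P and reverse-bump: 7 enters row 3 and ejects 4; 4 enters row 2 and ejects 3; 3 enters row 1 and ejects 1. So w(5) = 1. P is now [[3, 6], [4], [7]].
Step i=4: Q has 4 at row 1, column 2; remove that cell from P, ejecting 6. So w(4) = 6. P is now [[3], [4], [7]].
Step i=3: Q has 3 at row 3, column 1; remove 7 from row 3 of P and reverse-bump: 7 enters row 2 and ejects 4; 4 enters row 1 and ejects 3. So w(3) = 3. P is now [[4], [7]].
Step i=2: Q has 2 at row 2, column 1; remove 7 from row 2 of P and reverse-bump: 7 enters row 1 and ejects 4. So w(2) = 4. P is now [[7]].
Step i=1: Q has 1 at row 1, column 1; remove that cell from P, ejecting 7. So w(1) = 7. P is now [].

So w = 7 4 3 6 1 5 8 2.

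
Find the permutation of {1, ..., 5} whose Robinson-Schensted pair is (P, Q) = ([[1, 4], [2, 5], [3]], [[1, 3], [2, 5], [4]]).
3 2 5 1 4

Reverse the RSK construction: for i from n down to 1, find the cell of Q containing i, remove the entry at that cell from P, and reverse-bump it up through P; the value ejected from row 1 is w(i).

Step i=5: Q has 5 at row 2, column 2; remove 5 from row 2 of P and reverse-bump: 5 enters row 1 and ejects 4. So w(5) = 4. P is now [[1, 5], [2], [3]].
Step i=4: Q has 4 at row 3, column 1; remove 3 from row 3 of P and reverse-bump: 3 enters row 2 and ejects 2; 2 enters row 1 and ejects 1. So w(4) = 1. P is now [[2, 5], [3]].
Step i=3: Q has 3 at row 1, column 2; remove that cell from P, ejecting 5. So w(3) = 5. P is now [[2], [3]].
Step i=2: Q has 2 at row 2, column 1; remove 3 from row 2 of P and reverse-bump: 3 enters row 1 and ejects 2. So w(2) = 2. P is now [[3]].
Step i=1: Q has 1 at row 1, column 1; remove that cell from P, ejecting 3. So w(1) = 3. P is now [].

So w = 3 2 5 1 4.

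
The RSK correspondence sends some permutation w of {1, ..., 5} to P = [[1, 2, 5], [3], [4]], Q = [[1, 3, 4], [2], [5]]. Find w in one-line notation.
4 1 3 5 2

Reverse the RSK construction: for i from n down to 1, find the cell of Q containing i, remove the entry at that cell from P, and reverse-bump it up through P; the value ejected from row 1 is w(i).

Step i=5: Q has 5 at row 3, column 1; remove 4 from row 3 of P and reverse-bump: 4 enters row 2 and ejects 3; 3 enters row 1 and ejects 2. So w(5) = 2. P is now [[1, 3, 5], [4]].
Step i=4: Q has 4 at row 1, column 3; remove that cell from P, ejecting 5. So w(4) = 5. P is now [[1, 3], [4]].
Step i=3: Q has 3 at row 1, column 2; remove that cell from P, ejecting 3. So w(3) = 3. P is now [[1], [4]].
Step i=2: Q has 2 at row 2, column 1; remove 4 from row 2 of P and reverse-bump: 4 enters row 1 and ejects 1. So w(2) = 1. P is now [[4]].
Step i=1: Q has 1 at row 1, column 1; remove that cell from P, ejecting 4. So w(1) = 4. P is now [].

So w = 4 1 3 5 2.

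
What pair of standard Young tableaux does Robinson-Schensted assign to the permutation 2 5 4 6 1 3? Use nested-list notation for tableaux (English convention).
P = [[1, 3, 6], [2, 4], [5]], Q = [[1, 2, 4], [3, 6], [5]]

Insert each entry of the permutation into P by Schensted row insertion, recording in Q the position of each new cell.

Insert 2: appended to row 1. P = [[2]].
Insert 5: appended to row 1. P = [[2, 5]].
Insert 4: 4 bumps 5 from row 1; 5 starts row 2. P = [[2, 4], [5]].
Insert 6: appended to row 1. P = [[2, 4, 6], [5]].
Insert 1: 1 bumps 2 from row 1; 2 bumps 5 from row 2; 5 starts row 3. P = [[1, 4, 6], [2], [5]].
Insert 3: 3 bumps 4 from row 1; 4 appends to row 2. P = [[1, 3, 6], [2, 4], [5]].

So P = [[1, 3, 6], [2, 4], [5]], Q = [[1, 2, 4], [3, 6], [5]].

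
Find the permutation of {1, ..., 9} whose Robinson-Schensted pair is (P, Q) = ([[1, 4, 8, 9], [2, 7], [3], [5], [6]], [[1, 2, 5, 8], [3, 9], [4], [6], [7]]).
Reverse RSK: for i = n, n-1, ..., 1, locate i in Q, remove the corresponding corner cell from P, and reverse-bump its entry up through P; the value ejected from row 1 is w(i).

So w = 6 7 5 3 8 2 1 9 4.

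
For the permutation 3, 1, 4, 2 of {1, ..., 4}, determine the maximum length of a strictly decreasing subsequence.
2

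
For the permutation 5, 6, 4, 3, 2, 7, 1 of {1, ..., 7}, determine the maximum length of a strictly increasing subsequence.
3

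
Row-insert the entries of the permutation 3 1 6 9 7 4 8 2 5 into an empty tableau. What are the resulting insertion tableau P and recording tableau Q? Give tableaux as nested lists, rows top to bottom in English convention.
Insert each entry of the permutation into P by Schensted row insertion, recording in Q the position of each new cell.

Insert 3: appended to row 1. P = [[3]], Q = [[1]].
Insert 1: 1 bumps 3 from row 1; 3 starts row 2. P = [[1], [3]], Q = [[1], [2]].
Insert 6: appended to row 1. P = [[1, 6], [3]], Q = [[1, 3], [2]].
Insert 9: appended to row 1. P = [[1, 6, 9], [3]], Q = [[1, 3, 4], [2]].
Insert 7: 7 bumps 9 from row 1; 9 appends to row 2. P = [[1, 6, 7], [3, 9]], Q = [[1, 3, 4], [2, 5]].
Insert 4: 4 bumps 6 from row 1; 6 bumps 9 from row 2; 9 starts row 3. P = [[1, 4, 7], [3, 6], [9]], Q = [[1, 3, 4], [2, 5], [6]].
Insert 8: appended to row 1. P = [[1, 4, 7, 8], [3, 6], [9]], Q = [[1, 3, 4, 7], [2, 5], [6]].
Insert 2: 2 bumps 4 from row 1; 4 bumps 6 from row 2; 6 bumps 9 from row 3; 9 starts row 4. P = [[1, 2, 7, 8], [3, 4], [6], [9]], Q = [[1, 3, 4, 7], [2, 5], [6], [8]].
Insert 5: 5 bumps 7 from row 1; 7 appends to row 2. P = [[1, 2, 5, 8], [3, 4, 7], [6], [9]], Q = [[1, 3, 4, 7], [2, 5, 9], [6], [8]].

So P = [[1, 2, 5, 8], [3, 4, 7], [6], [9]], Q = [[1, 3, 4, 7], [2, 5, 9], [6], [8]].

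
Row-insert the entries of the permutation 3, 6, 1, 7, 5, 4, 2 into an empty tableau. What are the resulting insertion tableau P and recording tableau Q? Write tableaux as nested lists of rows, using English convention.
P = [[1, 2, 7], [3, 4], [5], [6]], Q = [[1, 2, 4], [3, 5], [6], [7]]

Insert each entry of the permutation into P by Schensted row insertion, recording in Q the position of each new cell.

Insert 3: appended to row 1. P = [[3]], Q = [[1]].
Insert 6: appended to row 1. P = [[3, 6]], Q = [[1, 2]].
Insert 1: 1 bumps 3 from row 1; 3 starts row 2. P = [[1, 6], [3]], Q = [[1, 2], [3]].
Insert 7: appended to row 1. P = [[1, 6, 7], [3]], Q = [[1, 2, 4], [3]].
Insert 5: 5 bumps 6 from row 1; 6 appends to row 2. P = [[1, 5, 7], [3, 6]], Q = [[1, 2, 4], [3, 5]].
Insert 4: 4 bumps 5 from row 1; 5 bumps 6 from row 2; 6 starts row 3. P = [[1, 4, 7], [3, 5], [6]], Q = [[1, 2, 4], [3, 5], [6]].
Insert 2: 2 bumps 4 from row 1; 4 bumps 5 from row 2; 5 bumps 6 from row 3; 6 starts row 4. P = [[1, 2, 7], [3, 4], [5], [6]], Q = [[1, 2, 4], [3, 5], [6], [7]].

So P = [[1, 2, 7], [3, 4], [5], [6]], Q = [[1, 2, 4], [3, 5], [6], [7]].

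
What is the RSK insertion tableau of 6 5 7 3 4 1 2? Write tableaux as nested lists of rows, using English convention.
Insert 6: appended to row 1. P = [[6]].
Insert 5: 5 bumps 6 from row 1; 6 starts row 2. P = [[5], [6]].
Insert 7: appended to row 1. P = [[5, 7], [6]].
Insert 3: 3 bumps 5 from row 1; 5 bumps 6 from row 2; 6 starts row 3. P = [[3, 7], [5], [6]].
Insert 4: 4 bumps 7 from row 1; 7 appends to row 2. P = [[3, 4], [5, 7], [6]].
Insert 1: 1 bumps 3 from row 1; 3 bumps 5 from row 2; 5 bumps 6 from row 3; 6 starts row 4. P = [[1, 4], [3, 7], [5], [6]].
Insert 2: 2 bumps 4 from row 1; 4 bumps 7 from row 2; 7 appends to row 3. P = [[1, 2], [3, 4], [5, 7], [6]].

So P = [[1, 2], [3, 4], [5, 7], [6]].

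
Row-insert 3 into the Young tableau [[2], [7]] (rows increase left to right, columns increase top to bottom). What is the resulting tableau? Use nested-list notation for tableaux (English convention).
3 is larger than every entry of row 1, so it is appended to row 1. The new tableau is [[2, 3], [7]].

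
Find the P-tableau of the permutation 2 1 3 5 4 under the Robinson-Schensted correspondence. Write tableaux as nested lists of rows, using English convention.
P = [[1, 3, 4], [2, 5]]

After inserting 2: P = [[2]].
After inserting 1: P = [[1], [2]].
After inserting 3: P = [[1, 3], [2]].
After inserting 5: P = [[1, 3, 5], [2]].
After inserting 4: P = [[1, 3, 4], [2, 5]].

So P = [[1, 3, 4], [2, 5]].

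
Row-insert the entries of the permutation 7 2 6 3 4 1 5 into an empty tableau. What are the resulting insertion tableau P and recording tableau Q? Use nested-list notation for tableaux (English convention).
P = [[1, 3, 4, 5], [2], [6], [7]], Q = [[1, 3, 5, 7], [2], [4], [6]]

Insert each entry of the permutation into P by Schensted row insertion, recording in Q the position of each new cell.

Insert 7: appended to row 1. P = [[7]].
Insert 2: 2 bumps 7 from row 1; 7 starts row 2. P = [[2], [7]].
Insert 6: appended to row 1. P = [[2, 6], [7]].
Insert 3: 3 bumps 6 from row 1; 6 bumps 7 from row 2; 7 starts row 3. P = [[2, 3], [6], [7]].
Insert 4: appended to row 1. P = [[2, 3, 4], [6], [7]].
Insert 1: 1 bumps 2 from row 1; 2 bumps 6 from row 2; 6 bumps 7 from row 3; 7 starts row 4. P = [[1, 3, 4], [2], [6], [7]].
Insert 5: appended to row 1. P = [[1, 3, 4, 5], [2], [6], [7]].

So P = [[1, 3, 4, 5], [2], [6], [7]], Q = [[1, 3, 5, 7], [2], [4], [6]].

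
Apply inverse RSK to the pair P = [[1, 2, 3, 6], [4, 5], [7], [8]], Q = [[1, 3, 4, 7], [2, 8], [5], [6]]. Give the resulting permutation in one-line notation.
8 1 4 7 5 2 6 3

Reverse the RSK construction: for i from n down to 1, find the cell of Q containing i, remove the entry at that cell from P, and reverse-bump it up through P; the value ejected from row 1 is w(i).

Step i=8: Q has 8 at row 2, column 2; remove 5 from row 2 of P and reverse-bump: 5 enters row 1 and ejects 3. So w(8) = 3. P is now [[1, 2, 5, 6], [4], [7], [8]].
Step i=7: Q has 7 at row 1, column 4; remove that cell from P, ejecting 6. So w(7) = 6. P is now [[1, 2, 5], [4], [7], [8]].
Step i=6: Q has 6 at row 4, column 1; remove 8 from row 4 of P and reverse-bump: 8 enters row 3 and ejects 7; 7 enters row 2 and ejects 4; 4 enters row 1 and ejects 2. So w(6) = 2. P is now [[1, 4, 5], [7], [8]].
Step i=5: Q has 5 at row 3, column 1; remove 8 from row 3 of P and reverse-bump: 8 enters row 2 and ejects 7; 7 enters row 1 and ejects 5. So w(5) = 5. P is now [[1, 4, 7], [8]].
Step i=4: Q has 4 at row 1, column 3; remove that cell from P, ejecting 7. So w(4) = 7. P is now [[1, 4], [8]].
Step i=3: Q has 3 at row 1, column 2; remove that cell from P, ejecting 4. So w(3) = 4. P is now [[1], [8]].
Step i=2: Q has 2 at row 2, column 1; remove 8 from row 2 of P and reverse-bump: 8 enters row 1 and ejects 1. So w(2) = 1. P is now [[8]].
Step i=1: Q has 1 at row 1, column 1; remove that cell from P, ejecting 8. So w(1) = 8. P is now [].

So w = 8 1 4 7 5 2 6 3.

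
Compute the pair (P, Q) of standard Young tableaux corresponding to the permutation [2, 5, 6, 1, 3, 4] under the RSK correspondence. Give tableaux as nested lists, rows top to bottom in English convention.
Insert each entry of the permutation into P by Schensted row insertion, recording in Q the position of each new cell.

After inserting 2: P = [[2]].
After inserting 5: P = [[2, 5]].
After inserting 6: P = [[2, 5, 6]].
After inserting 1: P = [[1, 5, 6], [2]].
After inserting 3: P = [[1, 3, 6], [2, 5]].
After inserting 4: P = [[1, 3, 4], [2, 5, 6]].

So P = [[1, 3, 4], [2, 5, 6]], Q = [[1, 2, 3], [4, 5, 6]].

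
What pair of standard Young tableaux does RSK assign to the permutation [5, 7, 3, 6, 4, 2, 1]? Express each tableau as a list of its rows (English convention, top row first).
P = [[1, 4], [2, 6], [3], [5], [7]], Q = [[1, 2], [3, 4], [5], [6], [7]]

Insert each entry of the permutation into P by Schensted row insertion, recording in Q the position of each new cell.

Insert 5: appended to row 1. P = [[5]], Q = [[1]].
Insert 7: appended to row 1. P = [[5, 7]], Q = [[1, 2]].
Insert 3: 3 bumps 5 from row 1; 5 starts row 2. P = [[3, 7], [5]], Q = [[1, 2], [3]].
Insert 6: 6 bumps 7 from row 1; 7 appends to row 2. P = [[3, 6], [5, 7]], Q = [[1, 2], [3, 4]].
Insert 4: 4 bumps 6 from row 1; 6 bumps 7 from row 2; 7 starts row 3. P = [[3, 4], [5, 6], [7]], Q = [[1, 2], [3, 4], [5]].
Insert 2: 2 bumps 3 from row 1; 3 bumps 5 from row 2; 5 bumps 7 from row 3; 7 starts row 4. P = [[2, 4], [3, 6], [5], [7]], Q = [[1, 2], [3, 4], [5], [6]].
Insert 1: 1 bumps 2 from row 1; 2 bumps 3 from row 2; 3 bumps 5 from row 3; 5 bumps 7 from row 4; 7 starts row 5. P = [[1, 4], [2, 6], [3], [5], [7]], Q = [[1, 2], [3, 4], [5], [6], [7]].

So P = [[1, 4], [2, 6], [3], [5], [7]], Q = [[1, 2], [3, 4], [5], [6], [7]].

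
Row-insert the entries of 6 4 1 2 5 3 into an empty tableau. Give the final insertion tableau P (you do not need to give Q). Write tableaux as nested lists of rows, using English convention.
P = [[1, 2, 3], [4, 5], [6]]

Insert 6: appended to row 1. P = [[6]].
Insert 4: 4 bumps 6 from row 1; 6 starts row 2. P = [[4], [6]].
Insert 1: 1 bumps 4 from row 1; 4 bumps 6 from row 2; 6 starts row 3. P = [[1], [4], [6]].
Insert 2: appended to row 1. P = [[1, 2], [4], [6]].
Insert 5: appended to row 1. P = [[1, 2, 5], [4], [6]].
Insert 3: 3 bumps 5 from row 1; 5 appends to row 2. P = [[1, 2, 3], [4, 5], [6]].

So P = [[1, 2, 3], [4, 5], [6]].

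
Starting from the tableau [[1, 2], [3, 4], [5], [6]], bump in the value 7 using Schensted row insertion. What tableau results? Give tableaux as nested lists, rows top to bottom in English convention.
7 is larger than every entry of row 1, so it is appended to row 1. The new tableau is [[1, 2, 7], [3, 4], [5], [6]].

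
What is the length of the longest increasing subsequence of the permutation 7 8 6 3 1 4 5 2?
3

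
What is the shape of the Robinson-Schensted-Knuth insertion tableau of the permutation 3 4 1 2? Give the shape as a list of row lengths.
Row-insert each entry into an empty tableau.

After inserting 3: P = [[3]].
After inserting 4: P = [[3, 4]].
After inserting 1: P = [[1, 4], [3]].
After inserting 2: P = [[1, 2], [3, 4]].

The final insertion tableau P = [[1, 2], [3, 4]] has shape [2, 2].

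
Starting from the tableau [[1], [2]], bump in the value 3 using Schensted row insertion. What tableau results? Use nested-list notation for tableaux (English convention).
3 is larger than every entry of row 1, so it is appended to row 1. The new tableau is [[1, 3], [2]].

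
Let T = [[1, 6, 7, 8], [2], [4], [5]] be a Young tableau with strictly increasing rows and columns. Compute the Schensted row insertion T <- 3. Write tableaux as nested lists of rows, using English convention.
[[1, 3, 7, 8], [2, 6], [4], [5]]

In row 1, 3 replaces 6 (the leftmost entry greater than 3); 6 is bumped to row 2. 6 is appended to row 2. The new tableau is [[1, 3, 7, 8], [2, 6], [4], [5]].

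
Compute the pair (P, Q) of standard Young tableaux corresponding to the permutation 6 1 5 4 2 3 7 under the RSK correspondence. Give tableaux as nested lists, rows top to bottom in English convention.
Insert each entry of the permutation into P by Schensted row insertion, recording in Q the position of each new cell.

Insert 6: appended to row 1. P = [[6]], Q = [[1]].
Insert 1: 1 bumps 6 from row 1; 6 starts row 2. P = [[1], [6]], Q = [[1], [2]].
Insert 5: appended to row 1. P = [[1, 5], [6]], Q = [[1, 3], [2]].
Insert 4: 4 bumps 5 from row 1; 5 bumps 6 from row 2; 6 starts row 3. P = [[1, 4], [5], [6]], Q = [[1, 3], [2], [4]].
Insert 2: 2 bumps 4 from row 1; 4 bumps 5 from row 2; 5 bumps 6 from row 3; 6 starts row 4. P = [[1, 2], [4], [5], [6]], Q = [[1, 3], [2], [4], [5]].
Insert 3: appended to row 1. P = [[1, 2, 3], [4], [5], [6]], Q = [[1, 3, 6], [2], [4], [5]].
Insert 7: appended to row 1. P = [[1, 2, 3, 7], [4], [5], [6]], Q = [[1, 3, 6, 7], [2], [4], [5]].

So P = [[1, 2, 3, 7], [4], [5], [6]], Q = [[1, 3, 6, 7], [2], [4], [5]].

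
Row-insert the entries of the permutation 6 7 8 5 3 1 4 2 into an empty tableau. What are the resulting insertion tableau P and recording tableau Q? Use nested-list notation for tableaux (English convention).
P = [[1, 2, 8], [3, 4], [5, 7], [6]], Q = [[1, 2, 3], [4, 7], [5, 8], [6]]

Insert each entry of the permutation into P by Schensted row insertion, recording in Q the position of each new cell.

Insert 6: appended to row 1. P = [[6]].
Insert 7: appended to row 1. P = [[6, 7]].
Insert 8: appended to row 1. P = [[6, 7, 8]].
Insert 5: 5 bumps 6 from row 1; 6 starts row 2. P = [[5, 7, 8], [6]].
Insert 3: 3 bumps 5 from row 1; 5 bumps 6 from row 2; 6 starts row 3. P = [[3, 7, 8], [5], [6]].
Insert 1: 1 bumps 3 from row 1; 3 bumps 5 from row 2; 5 bumps 6 from row 3; 6 starts row 4. P = [[1, 7, 8], [3], [5], [6]].
Insert 4: 4 bumps 7 from row 1; 7 appends to row 2. P = [[1, 4, 8], [3, 7], [5], [6]].
Insert 2: 2 bumps 4 from row 1; 4 bumps 7 from row 2; 7 appends to row 3. P = [[1, 2, 8], [3, 4], [5, 7], [6]].

So P = [[1, 2, 8], [3, 4], [5, 7], [6]], Q = [[1, 2, 3], [4, 7], [5, 8], [6]].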